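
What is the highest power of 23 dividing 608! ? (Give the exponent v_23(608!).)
v_23(608!) = 27

Legendre's formula: v_p(n!) = Σ_{k ≥ 1} ⌊n / p^k⌋. For p = 23, n = 608, the terms are:
  ⌊608/23^1⌋ = ⌊608/23⌋ = 26
  ⌊608/23^2⌋ = ⌊608/529⌋ = 1
(the next term ⌊608/23^3⌋ = 0, terminating the sum). Summing: v_23(608!) = 26 + 1 = 27.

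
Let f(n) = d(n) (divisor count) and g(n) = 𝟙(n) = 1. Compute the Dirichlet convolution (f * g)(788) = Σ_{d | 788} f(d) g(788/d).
(d * 𝟙)(788) = 18

Divisors of 788: [1, 2, 4, 197, 394, 788]. For each d | 788:
  d = 1: d(1) · 𝟙(788/1) = 1 · 1 = 1
  d = 2: d(2) · 𝟙(788/2) = 2 · 1 = 2
  d = 4: d(4) · 𝟙(788/4) = 3 · 1 = 3
  d = 197: d(197) · 𝟙(788/197) = 2 · 1 = 2
  d = 394: d(394) · 𝟙(788/394) = 4 · 1 = 4
  d = 788: d(788) · 𝟙(788/788) = 6 · 1 = 6
Summing: (d * 𝟙)(788) = 1 + 2 + 3 + 2 + 4 + 6 = 18.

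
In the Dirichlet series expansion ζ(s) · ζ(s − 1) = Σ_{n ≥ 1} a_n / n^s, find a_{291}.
σ(291) = 392

In the product (Σ m^0/m^s)(Σ k / k^s) = Σ (Σ_{d | n} d) / n^s, the coefficient of 1/n^s is σ(n) = Σ_{d | n} d. For n = 291, divisors are [1, 3, 97, 291]; summing: σ(291) = 392.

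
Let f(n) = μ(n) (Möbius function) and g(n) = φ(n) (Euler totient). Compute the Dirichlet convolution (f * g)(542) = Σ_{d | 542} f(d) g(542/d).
(μ * φ)(542) = 0

Divisors of 542: [1, 2, 271, 542]. For each d | 542:
  d = 1: μ(1) · φ(542/1) = 1 · 270 = 270
  d = 2: μ(2) · φ(542/2) = -1 · 270 = -270
  d = 271: μ(271) · φ(542/271) = -1 · 1 = -1
  d = 542: μ(542) · φ(542/542) = 1 · 1 = 1
Summing: (μ * φ)(542) = 270 + -270 + -1 + 1 = 0.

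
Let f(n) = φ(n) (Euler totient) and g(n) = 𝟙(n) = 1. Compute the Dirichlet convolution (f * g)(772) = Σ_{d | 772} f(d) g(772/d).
(φ * 𝟙)(772) = 772

Divisors of 772: [1, 2, 4, 193, 386, 772]. For each d | 772:
  d = 1: φ(1) · 𝟙(772/1) = 1 · 1 = 1
  d = 2: φ(2) · 𝟙(772/2) = 1 · 1 = 1
  d = 4: φ(4) · 𝟙(772/4) = 2 · 1 = 2
  d = 193: φ(193) · 𝟙(772/193) = 192 · 1 = 192
  d = 386: φ(386) · 𝟙(772/386) = 192 · 1 = 192
  d = 772: φ(772) · 𝟙(772/772) = 384 · 1 = 384
Summing: (φ * 𝟙)(772) = 1 + 1 + 2 + 192 + 192 + 384 = 772.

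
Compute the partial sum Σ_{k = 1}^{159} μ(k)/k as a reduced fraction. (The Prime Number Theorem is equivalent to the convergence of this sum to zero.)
Σ μ(k)/k = 64913714004742152105857055486137916673345137521594294887693/5053595284816784977233681012564534887436795806841425346061410

Values of μ(k) for 1 ≤ k ≤ 159: μ(1) = 1, μ(2) = -1, μ(3) = -1, μ(5) = -1, μ(6) = 1, μ(7) = -1, μ(10) = 1, μ(11) = -1, μ(13) = -1, μ(14) = 1, μ(15) = 1, μ(17) = -1, μ(19) = -1, μ(21) = 1, μ(22) = 1, μ(23) = -1, μ(26) = 1, μ(29) = -1, μ(30) = -1, μ(31) = -1, μ(33) = 1, μ(34) = 1, μ(35) = 1, μ(37) = -1, μ(38) = 1, μ(39) = 1, μ(41) = -1, μ(42) = -1, μ(43) = -1, μ(46) = 1, μ(47) = -1, μ(51) = 1, μ(53) = -1, μ(55) = 1, μ(57) = 1, μ(58) = 1, μ(59) = -1, μ(61) = -1, μ(62) = 1, μ(65) = 1, μ(66) = -1, μ(67) = -1, μ(69) = 1, μ(70) = -1, μ(71) = -1, μ(73) = -1, μ(74) = 1, μ(77) = 1, μ(78) = -1, μ(79) = -1, μ(82) = 1, μ(83) = -1, μ(85) = 1, μ(86) = 1, μ(87) = 1, μ(89) = -1, μ(91) = 1, μ(93) = 1, μ(94) = 1, μ(95) = 1, μ(97) = -1, μ(101) = -1, μ(102) = -1, μ(103) = -1, μ(105) = -1, μ(106) = 1, μ(107) = -1, μ(109) = -1, μ(110) = -1, μ(111) = 1, μ(113) = -1, μ(114) = -1, μ(115) = 1, μ(118) = 1, μ(119) = 1, μ(122) = 1, μ(123) = 1, μ(127) = -1, μ(129) = 1, μ(130) = -1, μ(131) = -1, μ(133) = 1, μ(134) = 1, μ(137) = -1, μ(138) = -1, μ(139) = -1, μ(141) = 1, μ(142) = 1, μ(143) = 1, μ(145) = 1, μ(146) = 1, μ(149) = -1, μ(151) = -1, μ(154) = -1, μ(155) = 1, μ(157) = -1, μ(158) = 1, μ(159) = 1, with μ = 0 on non-squarefree integers. Summing μ(k)/k for k where μ(k) ≠ 0 gives 64913714004742152105857055486137916673345137521594294887693/5053595284816784977233681012564534887436795806841425346061410 ≈ 0.0128. (PNT ⟺ this sum → 0 as n → ∞.)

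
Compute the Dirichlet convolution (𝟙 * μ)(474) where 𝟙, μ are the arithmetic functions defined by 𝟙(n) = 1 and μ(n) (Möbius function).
(𝟙 * μ)(474) = 0

Divisors of 474: [1, 2, 3, 6, 79, 158, 237, 474]. For each d | 474:
  d = 1: 𝟙(1) · μ(474/1) = 1 · -1 = -1
  d = 2: 𝟙(2) · μ(474/2) = 1 · 1 = 1
  d = 3: 𝟙(3) · μ(474/3) = 1 · 1 = 1
  d = 6: 𝟙(6) · μ(474/6) = 1 · -1 = -1
  d = 79: 𝟙(79) · μ(474/79) = 1 · 1 = 1
  d = 158: 𝟙(158) · μ(474/158) = 1 · -1 = -1
  d = 237: 𝟙(237) · μ(474/237) = 1 · -1 = -1
  d = 474: 𝟙(474) · μ(474/474) = 1 · 1 = 1
Summing: (𝟙 * μ)(474) = -1 + 1 + 1 + -1 + 1 + -1 + -1 + 1 = 0.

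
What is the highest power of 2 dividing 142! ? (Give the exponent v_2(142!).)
v_2(142!) = 138

Legendre's formula: v_p(n!) = Σ_{k ≥ 1} ⌊n / p^k⌋. For p = 2, n = 142, the terms are:
  ⌊142/2^1⌋ = ⌊142/2⌋ = 71
  ⌊142/2^2⌋ = ⌊142/4⌋ = 35
  ⌊142/2^3⌋ = ⌊142/8⌋ = 17
  ⌊142/2^4⌋ = ⌊142/16⌋ = 8
  ⌊142/2^5⌋ = ⌊142/32⌋ = 4
  ⌊142/2^6⌋ = ⌊142/64⌋ = 2
  ⌊142/2^7⌋ = ⌊142/128⌋ = 1
(the next term ⌊142/2^8⌋ = 0, terminating the sum). Summing: v_2(142!) = 71 + 35 + 17 + 8 + 4 + 2 + 1 = 138.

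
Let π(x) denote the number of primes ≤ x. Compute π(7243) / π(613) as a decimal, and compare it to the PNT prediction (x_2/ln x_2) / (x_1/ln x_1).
π(7243)/π(613) = 926/112 ≈ 8.2679;  PNT prediction ≈ 8.5327.

π(613) = 112 and π(7243) = 926, so π(7243)/π(613) ≈ 8.2679. The PNT-predicted ratio is (7243/ln(7243)) / (613/ln(613)) ≈ 8.5327. The two agree to within a few percent, as expected.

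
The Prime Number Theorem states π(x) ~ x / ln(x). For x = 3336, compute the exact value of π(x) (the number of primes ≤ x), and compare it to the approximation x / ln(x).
π(3336) = 470;  x/ln(x) ≈ 411.22;  relative error ≈ 12.51%.

Directly count primes up to 3336: π(3336) = 470. The PNT approximation gives 3336/ln(3336) ≈ 3336/8.11253 ≈ 411.22. Relative error (π(x) − x/ln(x)) / π(x) ≈ 12.51%; the approximation is known to undercount slightly (Li(x) is a better estimate).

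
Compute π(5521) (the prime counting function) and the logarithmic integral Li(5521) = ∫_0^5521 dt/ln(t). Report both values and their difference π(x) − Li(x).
π(5521) = 730;  Li(5521) ≈ 745.09;  π(x) − Li(x) ≈ -15.09.

Direct count of primes ≤ 5521 gives π(5521) = 730. Numerical evaluation of the logarithmic integral gives Li(5521) ≈ 745.09. The difference π(x) − Li(x) ≈ -15.09 is typically negative for small/moderate x (Li(x) overestimates), though Littlewood's theorem shows this sign changes infinitely often.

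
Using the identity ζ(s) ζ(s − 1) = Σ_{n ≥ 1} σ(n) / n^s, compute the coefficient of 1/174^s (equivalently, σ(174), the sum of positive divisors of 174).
σ(174) = 360

In the product (Σ m^0/m^s)(Σ k / k^s) = Σ (Σ_{d | n} d) / n^s, the coefficient of 1/n^s is σ(n) = Σ_{d | n} d. For n = 174, divisors are [1, 2, 3, 6, 29, 58, 87, 174]; summing: σ(174) = 360.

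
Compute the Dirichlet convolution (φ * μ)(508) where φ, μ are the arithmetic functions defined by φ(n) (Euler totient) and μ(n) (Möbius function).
(φ * μ)(508) = 125

Divisors of 508: [1, 2, 4, 127, 254, 508]. For each d | 508:
  d = 1: φ(1) · μ(508/1) = 1 · 0 = 0
  d = 2: φ(2) · μ(508/2) = 1 · 1 = 1
  d = 4: φ(4) · μ(508/4) = 2 · -1 = -2
  d = 127: φ(127) · μ(508/127) = 126 · 0 = 0
  d = 254: φ(254) · μ(508/254) = 126 · -1 = -126
  d = 508: φ(508) · μ(508/508) = 252 · 1 = 252
Summing: (φ * μ)(508) = 0 + 1 + -2 + 0 + -126 + 252 = 125.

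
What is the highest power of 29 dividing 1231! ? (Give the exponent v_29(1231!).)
v_29(1231!) = 43

Legendre's formula: v_p(n!) = Σ_{k ≥ 1} ⌊n / p^k⌋. For p = 29, n = 1231, the terms are:
  ⌊1231/29^1⌋ = ⌊1231/29⌋ = 42
  ⌊1231/29^2⌋ = ⌊1231/841⌋ = 1
(the next term ⌊1231/29^3⌋ = 0, terminating the sum). Summing: v_29(1231!) = 42 + 1 = 43.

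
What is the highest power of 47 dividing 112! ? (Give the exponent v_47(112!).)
v_47(112!) = 2

Legendre's formula: v_p(n!) = Σ_{k ≥ 1} ⌊n / p^k⌋. For p = 47, n = 112, the terms are:
  ⌊112/47^1⌋ = ⌊112/47⌋ = 2
(the next term ⌊112/47^2⌋ = 0, terminating the sum). Summing: v_47(112!) = 2 = 2.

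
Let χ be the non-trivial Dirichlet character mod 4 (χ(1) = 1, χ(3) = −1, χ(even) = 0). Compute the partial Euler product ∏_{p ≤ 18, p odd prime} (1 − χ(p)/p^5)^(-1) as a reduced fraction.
∏ = 995046576444811700184375/998883930440647295664128

The odd primes p ≤ 18 are [3, 5, 7, 11, 13, 17]. For each, χ(p) = 1 if p ≡ 1 mod 4, χ(p) = −1 if p ≡ 3 mod 4. Taking (1 − χ(p)/p^5)^(-1) = p^5/(p^5 − χ(p)): (1 − (-1)/3^5)^(-1) · (1 − (1)/5^5)^(-1) · (1 − (-1)/7^5)^(-1) · (1 − (-1)/11^5)^(-1) · (1 − (1)/13^5)^(-1) · (1 − (1)/17^5)^(-1) = 995046576444811700184375/998883930440647295664128.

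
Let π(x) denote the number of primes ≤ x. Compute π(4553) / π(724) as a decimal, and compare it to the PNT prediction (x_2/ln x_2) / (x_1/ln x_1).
π(4553)/π(724) = 617/128 ≈ 4.8203;  PNT prediction ≈ 4.9159.

π(724) = 128 and π(4553) = 617, so π(4553)/π(724) ≈ 4.8203. The PNT-predicted ratio is (4553/ln(4553)) / (724/ln(724)) ≈ 4.9159. The two agree to within a few percent, as expected.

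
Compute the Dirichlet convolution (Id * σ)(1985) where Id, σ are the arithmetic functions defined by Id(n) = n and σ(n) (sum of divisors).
(Id * σ)(1985) = 8745

Divisors of 1985: [1, 5, 397, 1985]. For each d | 1985:
  d = 1: Id(1) · σ(1985/1) = 1 · 2388 = 2388
  d = 5: Id(5) · σ(1985/5) = 5 · 398 = 1990
  d = 397: Id(397) · σ(1985/397) = 397 · 6 = 2382
  d = 1985: Id(1985) · σ(1985/1985) = 1985 · 1 = 1985
Summing: (Id * σ)(1985) = 2388 + 1990 + 2382 + 1985 = 8745.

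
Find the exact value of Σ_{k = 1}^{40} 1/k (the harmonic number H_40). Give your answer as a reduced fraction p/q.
H_40 = 2078178381193813/485721041551200

Direct summation: H_40 = 1 + 1/2 + ... + 1/40. The least common denominator is lcm(1, ..., 40) = 5342931457063200; over this denominator the numerator is 5342931457063200 + 2671465728531600 + 1780977152354400 + 1335732864265800 + 1068586291412640 + 890488576177200 + 763275922437600 + 667866432132900 + 593659050784800 + 534293145706320 + 485721041551200 + 445244288088600 + 410994727466400 + 381637961218800 + 356195430470880 + 333933216066450 + 314290085709600 + 296829525392400 + 281206918792800 + 267146572853160 + 254425307479200 + 242860520775600 + 232301367698400 + 222622144044300 + 213717258282528 + 205497363733200 + 197886350261600 + 190818980609400 + 184239015760800 + 178097715235440 + 172352627647200 + 166966608033225 + 161907013850400 + 157145042854800 + 152655184487520 + 148414762696200 + 144403552893600 + 140603459396400 + 136998242488800 + 133573286426580 = 22859962193131943, so H_40 = 22859962193131943/5342931457063200; reducing by gcd(22859962193131943, 5342931457063200) = 11 gives 2078178381193813/485721041551200 ≈ 4.27854. (The PNT-adjacent estimate ln(40) + γ ≈ 4.26610 matches within O(1/n).)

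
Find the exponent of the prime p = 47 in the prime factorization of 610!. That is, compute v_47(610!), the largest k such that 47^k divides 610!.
v_47(610!) = 12

Legendre's formula: v_p(n!) = Σ_{k ≥ 1} ⌊n / p^k⌋. For p = 47, n = 610, the terms are:
  ⌊610/47^1⌋ = ⌊610/47⌋ = 12
(the next term ⌊610/47^2⌋ = 0, terminating the sum). Summing: v_47(610!) = 12 = 12.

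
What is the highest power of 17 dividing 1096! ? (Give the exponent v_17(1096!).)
v_17(1096!) = 67

Legendre's formula: v_p(n!) = Σ_{k ≥ 1} ⌊n / p^k⌋. For p = 17, n = 1096, the terms are:
  ⌊1096/17^1⌋ = ⌊1096/17⌋ = 64
  ⌊1096/17^2⌋ = ⌊1096/289⌋ = 3
(the next term ⌊1096/17^3⌋ = 0, terminating the sum). Summing: v_17(1096!) = 64 + 3 = 67.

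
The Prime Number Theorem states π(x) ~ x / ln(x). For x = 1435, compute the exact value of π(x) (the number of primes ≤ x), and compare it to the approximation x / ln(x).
π(1435) = 227;  x/ln(x) ≈ 197.42;  relative error ≈ 13.03%.

Directly count primes up to 1435: π(1435) = 227. The PNT approximation gives 1435/ln(1435) ≈ 1435/7.26892 ≈ 197.42. Relative error (π(x) − x/ln(x)) / π(x) ≈ 13.03%; the approximation is known to undercount slightly (Li(x) is a better estimate).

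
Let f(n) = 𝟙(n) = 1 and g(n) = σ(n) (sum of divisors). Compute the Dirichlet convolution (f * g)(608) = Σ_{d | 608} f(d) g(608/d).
(𝟙 * σ)(608) = 2520

Divisors of 608: [1, 2, 4, 8, 16, 19, 32, 38, 76, 152, 304, 608]. For each d | 608:
  d = 1: 𝟙(1) · σ(608/1) = 1 · 1260 = 1260
  d = 2: 𝟙(2) · σ(608/2) = 1 · 620 = 620
  d = 4: 𝟙(4) · σ(608/4) = 1 · 300 = 300
  d = 8: 𝟙(8) · σ(608/8) = 1 · 140 = 140
  d = 16: 𝟙(16) · σ(608/16) = 1 · 60 = 60
  d = 19: 𝟙(19) · σ(608/19) = 1 · 63 = 63
  d = 32: 𝟙(32) · σ(608/32) = 1 · 20 = 20
  d = 38: 𝟙(38) · σ(608/38) = 1 · 31 = 31
  d = 76: 𝟙(76) · σ(608/76) = 1 · 15 = 15
  d = 152: 𝟙(152) · σ(608/152) = 1 · 7 = 7
  d = 304: 𝟙(304) · σ(608/304) = 1 · 3 = 3
  d = 608: 𝟙(608) · σ(608/608) = 1 · 1 = 1
Summing: (𝟙 * σ)(608) = 1260 + 620 + 300 + 140 + 60 + 63 + 20 + 31 + 15 + 7 + 3 + 1 = 2520.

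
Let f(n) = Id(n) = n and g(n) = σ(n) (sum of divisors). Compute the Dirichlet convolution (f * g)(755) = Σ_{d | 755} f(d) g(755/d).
(Id * σ)(755) = 3333

Divisors of 755: [1, 5, 151, 755]. For each d | 755:
  d = 1: Id(1) · σ(755/1) = 1 · 912 = 912
  d = 5: Id(5) · σ(755/5) = 5 · 152 = 760
  d = 151: Id(151) · σ(755/151) = 151 · 6 = 906
  d = 755: Id(755) · σ(755/755) = 755 · 1 = 755
Summing: (Id * σ)(755) = 912 + 760 + 906 + 755 = 3333.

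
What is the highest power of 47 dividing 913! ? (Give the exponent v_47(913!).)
v_47(913!) = 19

Legendre's formula: v_p(n!) = Σ_{k ≥ 1} ⌊n / p^k⌋. For p = 47, n = 913, the terms are:
  ⌊913/47^1⌋ = ⌊913/47⌋ = 19
(the next term ⌊913/47^2⌋ = 0, terminating the sum). Summing: v_47(913!) = 19 = 19.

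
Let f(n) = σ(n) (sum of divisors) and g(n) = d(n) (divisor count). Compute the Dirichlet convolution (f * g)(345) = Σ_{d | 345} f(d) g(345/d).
(σ * d)(345) = 1248

Divisors of 345: [1, 3, 5, 15, 23, 69, 115, 345]. For each d | 345:
  d = 1: σ(1) · d(345/1) = 1 · 8 = 8
  d = 3: σ(3) · d(345/3) = 4 · 4 = 16
  d = 5: σ(5) · d(345/5) = 6 · 4 = 24
  d = 15: σ(15) · d(345/15) = 24 · 2 = 48
  d = 23: σ(23) · d(345/23) = 24 · 4 = 96
  d = 69: σ(69) · d(345/69) = 96 · 2 = 192
  d = 115: σ(115) · d(345/115) = 144 · 2 = 288
  d = 345: σ(345) · d(345/345) = 576 · 1 = 576
Summing: (σ * d)(345) = 8 + 16 + 24 + 48 + 96 + 192 + 288 + 576 = 1248.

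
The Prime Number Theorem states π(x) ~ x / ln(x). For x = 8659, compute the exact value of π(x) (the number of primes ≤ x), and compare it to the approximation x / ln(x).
π(8659) = 1077;  x/ln(x) ≈ 955.07;  relative error ≈ 11.32%.

Directly count primes up to 8659: π(8659) = 1077. The PNT approximation gives 8659/ln(8659) ≈ 8659/9.06635 ≈ 955.07. Relative error (π(x) − x/ln(x)) / π(x) ≈ 11.32%; the approximation is known to undercount slightly (Li(x) is a better estimate).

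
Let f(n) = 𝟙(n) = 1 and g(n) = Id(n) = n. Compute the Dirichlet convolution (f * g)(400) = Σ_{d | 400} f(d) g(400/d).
(𝟙 * Id)(400) = 961

Divisors of 400: [1, 2, 4, 5, 8, 10, 16, 20, 25, 40, 50, 80, 100, 200, 400]. For each d | 400:
  d = 1: 𝟙(1) · Id(400/1) = 1 · 400 = 400
  d = 2: 𝟙(2) · Id(400/2) = 1 · 200 = 200
  d = 4: 𝟙(4) · Id(400/4) = 1 · 100 = 100
  d = 5: 𝟙(5) · Id(400/5) = 1 · 80 = 80
  d = 8: 𝟙(8) · Id(400/8) = 1 · 50 = 50
  d = 10: 𝟙(10) · Id(400/10) = 1 · 40 = 40
  d = 16: 𝟙(16) · Id(400/16) = 1 · 25 = 25
  d = 20: 𝟙(20) · Id(400/20) = 1 · 20 = 20
  d = 25: 𝟙(25) · Id(400/25) = 1 · 16 = 16
  d = 40: 𝟙(40) · Id(400/40) = 1 · 10 = 10
  d = 50: 𝟙(50) · Id(400/50) = 1 · 8 = 8
  d = 80: 𝟙(80) · Id(400/80) = 1 · 5 = 5
  d = 100: 𝟙(100) · Id(400/100) = 1 · 4 = 4
  d = 200: 𝟙(200) · Id(400/200) = 1 · 2 = 2
  d = 400: 𝟙(400) · Id(400/400) = 1 · 1 = 1
Summing: (𝟙 * Id)(400) = 400 + 200 + 100 + 80 + 50 + 40 + 25 + 20 + 16 + 10 + 8 + 5 + 4 + 2 + 1 = 961.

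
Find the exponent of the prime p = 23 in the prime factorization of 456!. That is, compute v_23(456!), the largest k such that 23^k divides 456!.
v_23(456!) = 19

Legendre's formula: v_p(n!) = Σ_{k ≥ 1} ⌊n / p^k⌋. For p = 23, n = 456, the terms are:
  ⌊456/23^1⌋ = ⌊456/23⌋ = 19
(the next term ⌊456/23^2⌋ = 0, terminating the sum). Summing: v_23(456!) = 19 = 19.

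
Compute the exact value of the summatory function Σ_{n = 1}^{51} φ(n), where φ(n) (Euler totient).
Σ_{n ≤ 51} φ(n) = 806

Compute φ(n) for each 1 ≤ n ≤ 51: φ(1) = 1, φ(2) = 1, φ(3) = 2, φ(4) = 2, φ(5) = 4, φ(6) = 2, φ(7) = 6, φ(8) = 4, φ(9) = 6, φ(10) = 4, φ(11) = 10, φ(12) = 4, φ(13) = 12, φ(14) = 6, φ(15) = 8, φ(16) = 8, φ(17) = 16, φ(18) = 6, φ(19) = 18, φ(20) = 8, φ(21) = 12, φ(22) = 10, φ(23) = 22, φ(24) = 8, φ(25) = 20, φ(26) = 12, φ(27) = 18, φ(28) = 12, φ(29) = 28, φ(30) = 8, φ(31) = 30, φ(32) = 16, φ(33) = 20, φ(34) = 16, φ(35) = 24, φ(36) = 12, φ(37) = 36, φ(38) = 18, φ(39) = 24, φ(40) = 16, φ(41) = 40, φ(42) = 12, φ(43) = 42, φ(44) = 20, φ(45) = 24, φ(46) = 22, φ(47) = 46, φ(48) = 16, φ(49) = 42, φ(50) = 20, φ(51) = 32. Summing all 51 values: 806. (Average order: Σ_{n ≤ x} φ(n) ~ (3/π²) x². For x = 51, (3/π²)·51² ≈ 790.61.)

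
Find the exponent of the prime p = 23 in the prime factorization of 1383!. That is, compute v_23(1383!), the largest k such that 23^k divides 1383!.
v_23(1383!) = 62

Legendre's formula: v_p(n!) = Σ_{k ≥ 1} ⌊n / p^k⌋. For p = 23, n = 1383, the terms are:
  ⌊1383/23^1⌋ = ⌊1383/23⌋ = 60
  ⌊1383/23^2⌋ = ⌊1383/529⌋ = 2
(the next term ⌊1383/23^3⌋ = 0, terminating the sum). Summing: v_23(1383!) = 60 + 2 = 62.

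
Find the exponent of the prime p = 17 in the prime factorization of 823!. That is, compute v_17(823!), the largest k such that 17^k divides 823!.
v_17(823!) = 50

Legendre's formula: v_p(n!) = Σ_{k ≥ 1} ⌊n / p^k⌋. For p = 17, n = 823, the terms are:
  ⌊823/17^1⌋ = ⌊823/17⌋ = 48
  ⌊823/17^2⌋ = ⌊823/289⌋ = 2
(the next term ⌊823/17^3⌋ = 0, terminating the sum). Summing: v_17(823!) = 48 + 2 = 50.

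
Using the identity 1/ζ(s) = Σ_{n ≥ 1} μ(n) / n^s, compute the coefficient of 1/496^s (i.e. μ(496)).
μ(496) = 0

Factor n = 496 = 2^4 · 31. μ(n) = 0 if any exponent ≥ 2 (not squarefree); otherwise μ(n) = (−1)^{ω(n)} where ω(n) is the number of distinct prime factors. Applying: μ(496) = 0.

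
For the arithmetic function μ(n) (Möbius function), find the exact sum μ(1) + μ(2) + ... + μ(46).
Σ_{n ≤ 46} μ(n) = -2

Compute μ(n) for each 1 ≤ n ≤ 46: μ(1) = 1, μ(2) = -1, μ(3) = -1, μ(4) = 0, μ(5) = -1, μ(6) = 1, μ(7) = -1, μ(8) = 0, μ(9) = 0, μ(10) = 1, μ(11) = -1, μ(12) = 0, μ(13) = -1, μ(14) = 1, μ(15) = 1, μ(16) = 0, μ(17) = -1, μ(18) = 0, μ(19) = -1, μ(20) = 0, μ(21) = 1, μ(22) = 1, μ(23) = -1, μ(24) = 0, μ(25) = 0, μ(26) = 1, μ(27) = 0, μ(28) = 0, μ(29) = -1, μ(30) = -1, μ(31) = -1, μ(32) = 0, μ(33) = 1, μ(34) = 1, μ(35) = 1, μ(36) = 0, μ(37) = -1, μ(38) = 1, μ(39) = 1, μ(40) = 0, μ(41) = -1, μ(42) = -1, μ(43) = -1, μ(44) = 0, μ(45) = 0, μ(46) = 1. Summing all 46 values: -2. (Mertens function M(x) = Σ_{n ≤ x} μ(n); on average M(x) should be small (PNT ⟺ M(x) = o(x)).)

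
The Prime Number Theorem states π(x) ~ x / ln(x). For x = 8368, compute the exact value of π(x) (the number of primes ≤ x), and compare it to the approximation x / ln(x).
π(8368) = 1047;  x/ln(x) ≈ 926.47;  relative error ≈ 11.51%.

Directly count primes up to 8368: π(8368) = 1047. The PNT approximation gives 8368/ln(8368) ≈ 8368/9.03217 ≈ 926.47. Relative error (π(x) − x/ln(x)) / π(x) ≈ 11.51%; the approximation is known to undercount slightly (Li(x) is a better estimate).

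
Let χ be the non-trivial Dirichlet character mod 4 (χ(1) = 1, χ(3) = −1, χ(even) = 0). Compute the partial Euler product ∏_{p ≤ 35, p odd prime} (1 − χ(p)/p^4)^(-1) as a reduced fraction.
∏ = 1870816715381797956556539609218365/1891731462842378884815364370202624

The odd primes p ≤ 35 are [3, 5, 7, 11, 13, 17, 19, 23, 29, 31]. For each, χ(p) = 1 if p ≡ 1 mod 4, χ(p) = −1 if p ≡ 3 mod 4. Taking (1 − χ(p)/p^4)^(-1) = p^4/(p^4 − χ(p)): (1 − (-1)/3^4)^(-1) · (1 − (1)/5^4)^(-1) · (1 − (-1)/7^4)^(-1) · (1 − (-1)/11^4)^(-1) · (1 − (1)/13^4)^(-1) · (1 − (1)/17^4)^(-1) · (1 − (-1)/19^4)^(-1) · (1 − (-1)/23^4)^(-1) · (1 − (1)/29^4)^(-1) · (1 − (-1)/31^4)^(-1) = 1870816715381797956556539609218365/1891731462842378884815364370202624.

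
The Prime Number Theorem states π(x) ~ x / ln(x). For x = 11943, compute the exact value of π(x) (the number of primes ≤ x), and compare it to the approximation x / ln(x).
π(11943) = 1432;  x/ln(x) ≈ 1272.17;  relative error ≈ 11.16%.

Directly count primes up to 11943: π(11943) = 1432. The PNT approximation gives 11943/ln(11943) ≈ 11943/9.38790 ≈ 1272.17. Relative error (π(x) − x/ln(x)) / π(x) ≈ 11.16%; the approximation is known to undercount slightly (Li(x) is a better estimate).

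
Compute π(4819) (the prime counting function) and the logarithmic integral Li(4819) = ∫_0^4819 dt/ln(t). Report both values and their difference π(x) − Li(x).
π(4819) = 649;  Li(4819) ≈ 662.98;  π(x) − Li(x) ≈ -13.98.

Direct count of primes ≤ 4819 gives π(4819) = 649. Numerical evaluation of the logarithmic integral gives Li(4819) ≈ 662.98. The difference π(x) − Li(x) ≈ -13.98 is typically negative for small/moderate x (Li(x) overestimates), though Littlewood's theorem shows this sign changes infinitely often.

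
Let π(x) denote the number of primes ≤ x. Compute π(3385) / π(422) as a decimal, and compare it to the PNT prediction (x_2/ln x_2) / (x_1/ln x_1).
π(3385)/π(422) = 476/82 ≈ 5.8049;  PNT prediction ≈ 5.9663.

π(422) = 82 and π(3385) = 476, so π(3385)/π(422) ≈ 5.8049. The PNT-predicted ratio is (3385/ln(3385)) / (422/ln(422)) ≈ 5.9663. The two agree to within a few percent, as expected.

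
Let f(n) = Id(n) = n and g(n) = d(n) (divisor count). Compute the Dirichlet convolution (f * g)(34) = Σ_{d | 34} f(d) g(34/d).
(Id * d)(34) = 76

Divisors of 34: [1, 2, 17, 34]. For each d | 34:
  d = 1: Id(1) · d(34/1) = 1 · 4 = 4
  d = 2: Id(2) · d(34/2) = 2 · 2 = 4
  d = 17: Id(17) · d(34/17) = 17 · 2 = 34
  d = 34: Id(34) · d(34/34) = 34 · 1 = 34
Summing: (Id * d)(34) = 4 + 4 + 34 + 34 = 76.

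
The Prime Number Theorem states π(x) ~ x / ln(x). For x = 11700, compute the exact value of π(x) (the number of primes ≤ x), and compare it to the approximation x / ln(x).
π(11700) = 1404;  x/ln(x) ≈ 1249.02;  relative error ≈ 11.04%.

Directly count primes up to 11700: π(11700) = 1404. The PNT approximation gives 11700/ln(11700) ≈ 11700/9.36734 ≈ 1249.02. Relative error (π(x) − x/ln(x)) / π(x) ≈ 11.04%; the approximation is known to undercount slightly (Li(x) is a better estimate).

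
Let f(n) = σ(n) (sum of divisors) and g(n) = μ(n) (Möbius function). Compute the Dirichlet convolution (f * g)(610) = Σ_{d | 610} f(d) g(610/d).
(σ * μ)(610) = 610

Divisors of 610: [1, 2, 5, 10, 61, 122, 305, 610]. For each d | 610:
  d = 1: σ(1) · μ(610/1) = 1 · -1 = -1
  d = 2: σ(2) · μ(610/2) = 3 · 1 = 3
  d = 5: σ(5) · μ(610/5) = 6 · 1 = 6
  d = 10: σ(10) · μ(610/10) = 18 · -1 = -18
  d = 61: σ(61) · μ(610/61) = 62 · 1 = 62
  d = 122: σ(122) · μ(610/122) = 186 · -1 = -186
  d = 305: σ(305) · μ(610/305) = 372 · -1 = -372
  d = 610: σ(610) · μ(610/610) = 1116 · 1 = 1116
Summing: (σ * μ)(610) = -1 + 3 + 6 + -18 + 62 + -186 + -372 + 1116 = 610.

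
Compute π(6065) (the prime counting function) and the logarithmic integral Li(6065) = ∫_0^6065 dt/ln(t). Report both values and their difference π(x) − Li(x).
π(6065) = 790;  Li(6065) ≈ 807.88;  π(x) − Li(x) ≈ -17.88.

Direct count of primes ≤ 6065 gives π(6065) = 790. Numerical evaluation of the logarithmic integral gives Li(6065) ≈ 807.88. The difference π(x) − Li(x) ≈ -17.88 is typically negative for small/moderate x (Li(x) overestimates), though Littlewood's theorem shows this sign changes infinitely often.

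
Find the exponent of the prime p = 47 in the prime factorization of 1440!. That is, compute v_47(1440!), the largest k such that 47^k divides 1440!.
v_47(1440!) = 30

Legendre's formula: v_p(n!) = Σ_{k ≥ 1} ⌊n / p^k⌋. For p = 47, n = 1440, the terms are:
  ⌊1440/47^1⌋ = ⌊1440/47⌋ = 30
(the next term ⌊1440/47^2⌋ = 0, terminating the sum). Summing: v_47(1440!) = 30 = 30.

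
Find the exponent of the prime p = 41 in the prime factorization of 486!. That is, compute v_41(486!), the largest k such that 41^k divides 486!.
v_41(486!) = 11

Legendre's formula: v_p(n!) = Σ_{k ≥ 1} ⌊n / p^k⌋. For p = 41, n = 486, the terms are:
  ⌊486/41^1⌋ = ⌊486/41⌋ = 11
(the next term ⌊486/41^2⌋ = 0, terminating the sum). Summing: v_41(486!) = 11 = 11.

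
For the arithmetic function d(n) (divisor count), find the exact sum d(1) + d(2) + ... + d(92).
Σ_{n ≤ 92} d(n) = 435

Compute d(n) for each 1 ≤ n ≤ 92: d(1) = 1, d(2) = 2, d(3) = 2, d(4) = 3, d(5) = 2, d(6) = 4, d(7) = 2, d(8) = 4, d(9) = 3, d(10) = 4, d(11) = 2, d(12) = 6, d(13) = 2, d(14) = 4, d(15) = 4, d(16) = 5, d(17) = 2, d(18) = 6, d(19) = 2, d(20) = 6, d(21) = 4, d(22) = 4, d(23) = 2, d(24) = 8, d(25) = 3, d(26) = 4, d(27) = 4, d(28) = 6, d(29) = 2, d(30) = 8, d(31) = 2, d(32) = 6, d(33) = 4, d(34) = 4, d(35) = 4, d(36) = 9, d(37) = 2, d(38) = 4, d(39) = 4, d(40) = 8, d(41) = 2, d(42) = 8, d(43) = 2, d(44) = 6, d(45) = 6, d(46) = 4, d(47) = 2, d(48) = 10, d(49) = 3, d(50) = 6, d(51) = 4, d(52) = 6, d(53) = 2, d(54) = 8, d(55) = 4, d(56) = 8, d(57) = 4, d(58) = 4, d(59) = 2, d(60) = 12, d(61) = 2, d(62) = 4, d(63) = 6, d(64) = 7, d(65) = 4, d(66) = 8, d(67) = 2, d(68) = 6, d(69) = 4, d(70) = 8, d(71) = 2, d(72) = 12, d(73) = 2, d(74) = 4, d(75) = 6, d(76) = 6, d(77) = 4, d(78) = 8, d(79) = 2, d(80) = 10, d(81) = 5, d(82) = 4, d(83) = 2, d(84) = 12, d(85) = 4, d(86) = 4, d(87) = 4, d(88) = 8, d(89) = 2, d(90) = 12, d(91) = 4, d(92) = 6. Summing all 92 values: 435. (Dirichlet's divisor formula: Σ_{n ≤ x} d(n) = x ln(x) + (2γ − 1) x + O(√x). For x = 92, the asymptotic estimate is ≈ 430.21.)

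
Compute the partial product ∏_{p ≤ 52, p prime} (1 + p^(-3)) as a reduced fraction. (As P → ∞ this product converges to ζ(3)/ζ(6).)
∏ = 8015182591485824614015950466842624/6783810016842653083409665472454505

The primes p ≤ 52 are [2, 3, 5, 7, 11, 13, 17, 19, 23, 29, 31, 37, 41, 43, 47]. For each, (1 + 1/p^3) = (p^3 + 1)/p^3. Multiplying these fractions over p ∈ [2, 3, 5, 7, 11, 13, 17, 19, 23, 29, 31, 37, 41, 43, 47] gives 8015182591485824614015950466842624/6783810016842653083409665472454505. (In the limit P → ∞ this tends to ζ(3)/ζ(6).)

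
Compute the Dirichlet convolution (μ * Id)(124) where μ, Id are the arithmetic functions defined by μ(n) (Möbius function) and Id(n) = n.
(μ * Id)(124) = 60

Divisors of 124: [1, 2, 4, 31, 62, 124]. For each d | 124:
  d = 1: μ(1) · Id(124/1) = 1 · 124 = 124
  d = 2: μ(2) · Id(124/2) = -1 · 62 = -62
  d = 4: μ(4) · Id(124/4) = 0 · 31 = 0
  d = 31: μ(31) · Id(124/31) = -1 · 4 = -4
  d = 62: μ(62) · Id(124/62) = 1 · 2 = 2
  d = 124: μ(124) · Id(124/124) = 0 · 1 = 0
Summing: (μ * Id)(124) = 124 + -62 + 0 + -4 + 2 + 0 = 60.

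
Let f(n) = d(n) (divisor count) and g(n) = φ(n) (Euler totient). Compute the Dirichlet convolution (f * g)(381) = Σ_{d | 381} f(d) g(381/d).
(d * φ)(381) = 512

Divisors of 381: [1, 3, 127, 381]. For each d | 381:
  d = 1: d(1) · φ(381/1) = 1 · 252 = 252
  d = 3: d(3) · φ(381/3) = 2 · 126 = 252
  d = 127: d(127) · φ(381/127) = 2 · 2 = 4
  d = 381: d(381) · φ(381/381) = 4 · 1 = 4
Summing: (d * φ)(381) = 252 + 252 + 4 + 4 = 512.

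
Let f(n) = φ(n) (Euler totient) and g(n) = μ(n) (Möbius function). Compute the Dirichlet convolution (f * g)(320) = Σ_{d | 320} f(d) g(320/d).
(φ * μ)(320) = 48

Divisors of 320: [1, 2, 4, 5, 8, 10, 16, 20, 32, 40, 64, 80, 160, 320]. For each d | 320:
  d = 1: φ(1) · μ(320/1) = 1 · 0 = 0
  d = 2: φ(2) · μ(320/2) = 1 · 0 = 0
  d = 4: φ(4) · μ(320/4) = 2 · 0 = 0
  d = 5: φ(5) · μ(320/5) = 4 · 0 = 0
  d = 8: φ(8) · μ(320/8) = 4 · 0 = 0
  d = 10: φ(10) · μ(320/10) = 4 · 0 = 0
  d = 16: φ(16) · μ(320/16) = 8 · 0 = 0
  d = 20: φ(20) · μ(320/20) = 8 · 0 = 0
  d = 32: φ(32) · μ(320/32) = 16 · 1 = 16
  d = 40: φ(40) · μ(320/40) = 16 · 0 = 0
  d = 64: φ(64) · μ(320/64) = 32 · -1 = -32
  d = 80: φ(80) · μ(320/80) = 32 · 0 = 0
  d = 160: φ(160) · μ(320/160) = 64 · -1 = -64
  d = 320: φ(320) · μ(320/320) = 128 · 1 = 128
Summing: (φ * μ)(320) = 0 + 0 + 0 + 0 + 0 + 0 + 0 + 0 + 16 + 0 + -32 + 0 + -64 + 128 = 48.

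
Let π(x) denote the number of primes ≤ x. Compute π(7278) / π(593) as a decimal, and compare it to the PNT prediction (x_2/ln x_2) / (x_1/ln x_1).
π(7278)/π(593) = 928/108 ≈ 8.5926;  PNT prediction ≈ 8.8126.

π(593) = 108 and π(7278) = 928, so π(7278)/π(593) ≈ 8.5926. The PNT-predicted ratio is (7278/ln(7278)) / (593/ln(593)) ≈ 8.8126. The two agree to within a few percent, as expected.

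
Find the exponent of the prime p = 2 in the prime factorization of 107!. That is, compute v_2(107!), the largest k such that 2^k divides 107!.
v_2(107!) = 102

Legendre's formula: v_p(n!) = Σ_{k ≥ 1} ⌊n / p^k⌋. For p = 2, n = 107, the terms are:
  ⌊107/2^1⌋ = ⌊107/2⌋ = 53
  ⌊107/2^2⌋ = ⌊107/4⌋ = 26
  ⌊107/2^3⌋ = ⌊107/8⌋ = 13
  ⌊107/2^4⌋ = ⌊107/16⌋ = 6
  ⌊107/2^5⌋ = ⌊107/32⌋ = 3
  ⌊107/2^6⌋ = ⌊107/64⌋ = 1
(the next term ⌊107/2^7⌋ = 0, terminating the sum). Summing: v_2(107!) = 53 + 26 + 13 + 6 + 3 + 1 = 102.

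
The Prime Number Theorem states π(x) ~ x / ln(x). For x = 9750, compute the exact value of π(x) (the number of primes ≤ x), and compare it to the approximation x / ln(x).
π(9750) = 1203;  x/ln(x) ≈ 1061.51;  relative error ≈ 11.76%.

Directly count primes up to 9750: π(9750) = 1203. The PNT approximation gives 9750/ln(9750) ≈ 9750/9.18502 ≈ 1061.51. Relative error (π(x) − x/ln(x)) / π(x) ≈ 11.76%; the approximation is known to undercount slightly (Li(x) is a better estimate).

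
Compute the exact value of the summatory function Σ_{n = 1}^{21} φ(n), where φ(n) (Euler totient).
Σ_{n ≤ 21} φ(n) = 140

Compute φ(n) for each 1 ≤ n ≤ 21: φ(1) = 1, φ(2) = 1, φ(3) = 2, φ(4) = 2, φ(5) = 4, φ(6) = 2, φ(7) = 6, φ(8) = 4, φ(9) = 6, φ(10) = 4, φ(11) = 10, φ(12) = 4, φ(13) = 12, φ(14) = 6, φ(15) = 8, φ(16) = 8, φ(17) = 16, φ(18) = 6, φ(19) = 18, φ(20) = 8, φ(21) = 12. Summing all 21 values: 140. (Average order: Σ_{n ≤ x} φ(n) ~ (3/π²) x². For x = 21, (3/π²)·21² ≈ 134.05.)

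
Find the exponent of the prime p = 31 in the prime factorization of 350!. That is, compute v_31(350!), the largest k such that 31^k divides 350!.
v_31(350!) = 11

Legendre's formula: v_p(n!) = Σ_{k ≥ 1} ⌊n / p^k⌋. For p = 31, n = 350, the terms are:
  ⌊350/31^1⌋ = ⌊350/31⌋ = 11
(the next term ⌊350/31^2⌋ = 0, terminating the sum). Summing: v_31(350!) = 11 = 11.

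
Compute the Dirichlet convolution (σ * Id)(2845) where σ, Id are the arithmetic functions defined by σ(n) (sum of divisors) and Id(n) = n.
(σ * Id)(2845) = 12529

Divisors of 2845: [1, 5, 569, 2845]. For each d | 2845:
  d = 1: σ(1) · Id(2845/1) = 1 · 2845 = 2845
  d = 5: σ(5) · Id(2845/5) = 6 · 569 = 3414
  d = 569: σ(569) · Id(2845/569) = 570 · 5 = 2850
  d = 2845: σ(2845) · Id(2845/2845) = 3420 · 1 = 3420
Summing: (σ * Id)(2845) = 2845 + 3414 + 2850 + 3420 = 12529.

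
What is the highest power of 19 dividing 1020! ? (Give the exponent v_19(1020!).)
v_19(1020!) = 55

Legendre's formula: v_p(n!) = Σ_{k ≥ 1} ⌊n / p^k⌋. For p = 19, n = 1020, the terms are:
  ⌊1020/19^1⌋ = ⌊1020/19⌋ = 53
  ⌊1020/19^2⌋ = ⌊1020/361⌋ = 2
(the next term ⌊1020/19^3⌋ = 0, terminating the sum). Summing: v_19(1020!) = 53 + 2 = 55.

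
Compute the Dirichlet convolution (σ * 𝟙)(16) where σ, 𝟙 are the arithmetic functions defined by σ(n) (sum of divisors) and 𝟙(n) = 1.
(σ * 𝟙)(16) = 57

Divisors of 16: [1, 2, 4, 8, 16]. For each d | 16:
  d = 1: σ(1) · 𝟙(16/1) = 1 · 1 = 1
  d = 2: σ(2) · 𝟙(16/2) = 3 · 1 = 3
  d = 4: σ(4) · 𝟙(16/4) = 7 · 1 = 7
  d = 8: σ(8) · 𝟙(16/8) = 15 · 1 = 15
  d = 16: σ(16) · 𝟙(16/16) = 31 · 1 = 31
Summing: (σ * 𝟙)(16) = 1 + 3 + 7 + 15 + 31 = 57.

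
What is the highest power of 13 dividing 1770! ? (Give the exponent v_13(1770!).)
v_13(1770!) = 146

Legendre's formula: v_p(n!) = Σ_{k ≥ 1} ⌊n / p^k⌋. For p = 13, n = 1770, the terms are:
  ⌊1770/13^1⌋ = ⌊1770/13⌋ = 136
  ⌊1770/13^2⌋ = ⌊1770/169⌋ = 10
(the next term ⌊1770/13^3⌋ = 0, terminating the sum). Summing: v_13(1770!) = 136 + 10 = 146.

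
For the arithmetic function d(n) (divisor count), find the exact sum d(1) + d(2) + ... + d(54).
Σ_{n ≤ 54} d(n) = 227

Compute d(n) for each 1 ≤ n ≤ 54: d(1) = 1, d(2) = 2, d(3) = 2, d(4) = 3, d(5) = 2, d(6) = 4, d(7) = 2, d(8) = 4, d(9) = 3, d(10) = 4, d(11) = 2, d(12) = 6, d(13) = 2, d(14) = 4, d(15) = 4, d(16) = 5, d(17) = 2, d(18) = 6, d(19) = 2, d(20) = 6, d(21) = 4, d(22) = 4, d(23) = 2, d(24) = 8, d(25) = 3, d(26) = 4, d(27) = 4, d(28) = 6, d(29) = 2, d(30) = 8, d(31) = 2, d(32) = 6, d(33) = 4, d(34) = 4, d(35) = 4, d(36) = 9, d(37) = 2, d(38) = 4, d(39) = 4, d(40) = 8, d(41) = 2, d(42) = 8, d(43) = 2, d(44) = 6, d(45) = 6, d(46) = 4, d(47) = 2, d(48) = 10, d(49) = 3, d(50) = 6, d(51) = 4, d(52) = 6, d(53) = 2, d(54) = 8. Summing all 54 values: 227. (Dirichlet's divisor formula: Σ_{n ≤ x} d(n) = x ln(x) + (2γ − 1) x + O(√x). For x = 54, the asymptotic estimate is ≈ 223.74.)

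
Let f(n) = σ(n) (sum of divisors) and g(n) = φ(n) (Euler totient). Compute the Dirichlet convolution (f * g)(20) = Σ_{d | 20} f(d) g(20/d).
(σ * φ)(20) = 120

Divisors of 20: [1, 2, 4, 5, 10, 20]. For each d | 20:
  d = 1: σ(1) · φ(20/1) = 1 · 8 = 8
  d = 2: σ(2) · φ(20/2) = 3 · 4 = 12
  d = 4: σ(4) · φ(20/4) = 7 · 4 = 28
  d = 5: σ(5) · φ(20/5) = 6 · 2 = 12
  d = 10: σ(10) · φ(20/10) = 18 · 1 = 18
  d = 20: σ(20) · φ(20/20) = 42 · 1 = 42
Summing: (σ * φ)(20) = 8 + 12 + 28 + 12 + 18 + 42 = 120.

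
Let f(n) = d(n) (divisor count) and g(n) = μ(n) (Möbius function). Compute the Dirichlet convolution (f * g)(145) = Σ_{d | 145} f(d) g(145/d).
(d * μ)(145) = 1

Divisors of 145: [1, 5, 29, 145]. For each d | 145:
  d = 1: d(1) · μ(145/1) = 1 · 1 = 1
  d = 5: d(5) · μ(145/5) = 2 · -1 = -2
  d = 29: d(29) · μ(145/29) = 2 · -1 = -2
  d = 145: d(145) · μ(145/145) = 4 · 1 = 4
Summing: (d * μ)(145) = 1 + -2 + -2 + 4 = 1.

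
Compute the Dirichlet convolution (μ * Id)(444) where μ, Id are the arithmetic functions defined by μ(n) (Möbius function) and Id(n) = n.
(μ * Id)(444) = 144

Divisors of 444: [1, 2, 3, 4, 6, 12, 37, 74, 111, 148, 222, 444]. For each d | 444:
  d = 1: μ(1) · Id(444/1) = 1 · 444 = 444
  d = 2: μ(2) · Id(444/2) = -1 · 222 = -222
  d = 3: μ(3) · Id(444/3) = -1 · 148 = -148
  d = 4: μ(4) · Id(444/4) = 0 · 111 = 0
  d = 6: μ(6) · Id(444/6) = 1 · 74 = 74
  d = 12: μ(12) · Id(444/12) = 0 · 37 = 0
  d = 37: μ(37) · Id(444/37) = -1 · 12 = -12
  d = 74: μ(74) · Id(444/74) = 1 · 6 = 6
  d = 111: μ(111) · Id(444/111) = 1 · 4 = 4
  d = 148: μ(148) · Id(444/148) = 0 · 3 = 0
  d = 222: μ(222) · Id(444/222) = -1 · 2 = -2
  d = 444: μ(444) · Id(444/444) = 0 · 1 = 0
Summing: (μ * Id)(444) = 444 + -222 + -148 + 0 + 74 + 0 + -12 + 6 + 4 + 0 + -2 + 0 = 144.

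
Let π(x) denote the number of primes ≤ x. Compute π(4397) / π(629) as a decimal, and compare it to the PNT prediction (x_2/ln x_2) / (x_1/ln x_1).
π(4397)/π(629) = 599/114 ≈ 5.2544;  PNT prediction ≈ 5.3700.

π(629) = 114 and π(4397) = 599, so π(4397)/π(629) ≈ 5.2544. The PNT-predicted ratio is (4397/ln(4397)) / (629/ln(629)) ≈ 5.3700. The two agree to within a few percent, as expected.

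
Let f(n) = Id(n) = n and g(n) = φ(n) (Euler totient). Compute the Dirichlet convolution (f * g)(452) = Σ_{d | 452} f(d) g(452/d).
(Id * φ)(452) = 1800

Divisors of 452: [1, 2, 4, 113, 226, 452]. For each d | 452:
  d = 1: Id(1) · φ(452/1) = 1 · 224 = 224
  d = 2: Id(2) · φ(452/2) = 2 · 112 = 224
  d = 4: Id(4) · φ(452/4) = 4 · 112 = 448
  d = 113: Id(113) · φ(452/113) = 113 · 2 = 226
  d = 226: Id(226) · φ(452/226) = 226 · 1 = 226
  d = 452: Id(452) · φ(452/452) = 452 · 1 = 452
Summing: (Id * φ)(452) = 224 + 224 + 448 + 226 + 226 + 452 = 1800.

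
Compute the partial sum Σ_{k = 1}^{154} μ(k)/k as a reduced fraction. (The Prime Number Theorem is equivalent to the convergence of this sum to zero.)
Σ μ(k)/k = 774925721037986124275366676266697490065342673242708598/5364750833138837555449767529261714317873456270532298668855

Values of μ(k) for 1 ≤ k ≤ 154: μ(1) = 1, μ(2) = -1, μ(3) = -1, μ(5) = -1, μ(6) = 1, μ(7) = -1, μ(10) = 1, μ(11) = -1, μ(13) = -1, μ(14) = 1, μ(15) = 1, μ(17) = -1, μ(19) = -1, μ(21) = 1, μ(22) = 1, μ(23) = -1, μ(26) = 1, μ(29) = -1, μ(30) = -1, μ(31) = -1, μ(33) = 1, μ(34) = 1, μ(35) = 1, μ(37) = -1, μ(38) = 1, μ(39) = 1, μ(41) = -1, μ(42) = -1, μ(43) = -1, μ(46) = 1, μ(47) = -1, μ(51) = 1, μ(53) = -1, μ(55) = 1, μ(57) = 1, μ(58) = 1, μ(59) = -1, μ(61) = -1, μ(62) = 1, μ(65) = 1, μ(66) = -1, μ(67) = -1, μ(69) = 1, μ(70) = -1, μ(71) = -1, μ(73) = -1, μ(74) = 1, μ(77) = 1, μ(78) = -1, μ(79) = -1, μ(82) = 1, μ(83) = -1, μ(85) = 1, μ(86) = 1, μ(87) = 1, μ(89) = -1, μ(91) = 1, μ(93) = 1, μ(94) = 1, μ(95) = 1, μ(97) = -1, μ(101) = -1, μ(102) = -1, μ(103) = -1, μ(105) = -1, μ(106) = 1, μ(107) = -1, μ(109) = -1, μ(110) = -1, μ(111) = 1, μ(113) = -1, μ(114) = -1, μ(115) = 1, μ(118) = 1, μ(119) = 1, μ(122) = 1, μ(123) = 1, μ(127) = -1, μ(129) = 1, μ(130) = -1, μ(131) = -1, μ(133) = 1, μ(134) = 1, μ(137) = -1, μ(138) = -1, μ(139) = -1, μ(141) = 1, μ(142) = 1, μ(143) = 1, μ(145) = 1, μ(146) = 1, μ(149) = -1, μ(151) = -1, μ(154) = -1, with μ = 0 on non-squarefree integers. Summing μ(k)/k for k where μ(k) ≠ 0 gives 774925721037986124275366676266697490065342673242708598/5364750833138837555449767529261714317873456270532298668855 ≈ 0.0001. (PNT ⟺ this sum → 0 as n → ∞.)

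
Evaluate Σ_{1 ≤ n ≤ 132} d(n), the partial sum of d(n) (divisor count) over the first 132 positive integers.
Σ_{n ≤ 132} d(n) = 671

Compute d(n) for each 1 ≤ n ≤ 132: d(1) = 1, d(2) = 2, d(3) = 2, d(4) = 3, d(5) = 2, d(6) = 4, d(7) = 2, d(8) = 4, d(9) = 3, d(10) = 4, d(11) = 2, d(12) = 6, d(13) = 2, d(14) = 4, d(15) = 4, d(16) = 5, d(17) = 2, d(18) = 6, d(19) = 2, d(20) = 6, d(21) = 4, d(22) = 4, d(23) = 2, d(24) = 8, d(25) = 3, d(26) = 4, d(27) = 4, d(28) = 6, d(29) = 2, d(30) = 8, d(31) = 2, d(32) = 6, d(33) = 4, d(34) = 4, d(35) = 4, d(36) = 9, d(37) = 2, d(38) = 4, d(39) = 4, d(40) = 8, d(41) = 2, d(42) = 8, d(43) = 2, d(44) = 6, d(45) = 6, d(46) = 4, d(47) = 2, d(48) = 10, d(49) = 3, d(50) = 6, d(51) = 4, d(52) = 6, d(53) = 2, d(54) = 8, d(55) = 4, d(56) = 8, d(57) = 4, d(58) = 4, d(59) = 2, d(60) = 12, d(61) = 2, d(62) = 4, d(63) = 6, d(64) = 7, d(65) = 4, d(66) = 8, d(67) = 2, d(68) = 6, d(69) = 4, d(70) = 8, d(71) = 2, d(72) = 12, d(73) = 2, d(74) = 4, d(75) = 6, d(76) = 6, d(77) = 4, d(78) = 8, d(79) = 2, d(80) = 10, d(81) = 5, d(82) = 4, d(83) = 2, d(84) = 12, d(85) = 4, d(86) = 4, d(87) = 4, d(88) = 8, d(89) = 2, d(90) = 12, d(91) = 4, d(92) = 6, d(93) = 4, d(94) = 4, d(95) = 4, d(96) = 12, d(97) = 2, d(98) = 6, d(99) = 6, d(100) = 9, d(101) = 2, d(102) = 8, d(103) = 2, d(104) = 8, d(105) = 8, d(106) = 4, d(107) = 2, d(108) = 12, d(109) = 2, d(110) = 8, d(111) = 4, d(112) = 10, d(113) = 2, d(114) = 8, d(115) = 4, d(116) = 6, d(117) = 6, d(118) = 4, d(119) = 4, d(120) = 16, d(121) = 3, d(122) = 4, d(123) = 4, d(124) = 6, d(125) = 4, d(126) = 12, d(127) = 2, d(128) = 8, d(129) = 4, d(130) = 8, d(131) = 2, d(132) = 12. Summing all 132 values: 671. (Dirichlet's divisor formula: Σ_{n ≤ x} d(n) = x ln(x) + (2γ − 1) x + O(√x). For x = 132, the asymptotic estimate is ≈ 664.91.)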